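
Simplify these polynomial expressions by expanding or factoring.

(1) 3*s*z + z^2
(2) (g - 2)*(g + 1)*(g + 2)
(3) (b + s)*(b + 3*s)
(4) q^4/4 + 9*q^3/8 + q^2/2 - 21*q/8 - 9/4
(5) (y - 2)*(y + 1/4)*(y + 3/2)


(1) = z*(3*s + z)
(2) = g^3 + g^2 - 4*g - 4
(3) = b^2 + 4*b*s + 3*s^2
(4) = (q/4 + 1/2)*(q - 3/2)*(q + 1)*(q + 3)
(5) = y^3 - y^2/4 - 25*y/8 - 3/4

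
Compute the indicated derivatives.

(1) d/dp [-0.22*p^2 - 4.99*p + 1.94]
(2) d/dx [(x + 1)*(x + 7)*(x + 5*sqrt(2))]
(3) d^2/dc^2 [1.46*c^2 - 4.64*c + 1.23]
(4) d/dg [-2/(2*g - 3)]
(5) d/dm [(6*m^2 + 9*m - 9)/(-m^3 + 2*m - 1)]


(1) = -0.44*p - 4.99
(2) = 3*x^2 + 10*sqrt(2)*x + 16*x + 7 + 40*sqrt(2)
(3) = 2.92000000000000
(4) = 4/(2*g - 3)^2
(5) = 3*(2*m^4 + 6*m^3 - 5*m^2 - 4*m + 3)/(m^6 - 4*m^4 + 2*m^3 + 4*m^2 - 4*m + 1)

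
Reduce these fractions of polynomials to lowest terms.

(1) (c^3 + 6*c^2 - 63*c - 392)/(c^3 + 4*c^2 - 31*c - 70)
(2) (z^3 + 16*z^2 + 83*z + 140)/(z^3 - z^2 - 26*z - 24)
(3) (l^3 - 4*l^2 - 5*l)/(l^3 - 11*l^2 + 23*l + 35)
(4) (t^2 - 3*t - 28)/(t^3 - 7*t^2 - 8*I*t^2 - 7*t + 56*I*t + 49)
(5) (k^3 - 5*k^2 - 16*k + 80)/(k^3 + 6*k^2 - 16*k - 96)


(1) = (c^2 - c - 56)/(c^2 - 3*c - 10)
(2) = (z^2 + 12*z + 35)/(z^2 - 5*z - 6)
(3) = l/(l - 7)
(4) = (t + 4)/(t^2 - 8*I*t - 7)
(5) = (k - 5)/(k + 6)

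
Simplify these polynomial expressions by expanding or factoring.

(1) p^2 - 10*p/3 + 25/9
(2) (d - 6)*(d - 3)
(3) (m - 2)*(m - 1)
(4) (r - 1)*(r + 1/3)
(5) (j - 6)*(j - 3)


(1) = (p - 5/3)^2
(2) = d^2 - 9*d + 18
(3) = m^2 - 3*m + 2
(4) = r^2 - 2*r/3 - 1/3
(5) = j^2 - 9*j + 18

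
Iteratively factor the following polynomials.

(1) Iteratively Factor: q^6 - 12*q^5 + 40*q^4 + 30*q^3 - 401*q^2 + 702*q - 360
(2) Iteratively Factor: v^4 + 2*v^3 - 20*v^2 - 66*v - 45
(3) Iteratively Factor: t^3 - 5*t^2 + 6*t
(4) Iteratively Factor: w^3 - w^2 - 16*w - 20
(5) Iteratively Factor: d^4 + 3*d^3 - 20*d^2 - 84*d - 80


(1) = (q - 5)*(q^5 - 7*q^4 + 5*q^3 + 55*q^2 - 126*q + 72) = (q - 5)*(q - 2)*(q^4 - 5*q^3 - 5*q^2 + 45*q - 36) = (q - 5)*(q - 4)*(q - 2)*(q^3 - q^2 - 9*q + 9) = (q - 5)*(q - 4)*(q - 2)*(q - 1)*(q^2 - 9) = (q - 5)*(q - 4)*(q - 2)*(q - 1)*(q + 3)*(q - 3)
(2) = (v + 1)*(v^3 + v^2 - 21*v - 45) = (v + 1)*(v + 3)*(v^2 - 2*v - 15) = (v - 5)*(v + 1)*(v + 3)*(v + 3)
(3) = (t - 2)*(t^2 - 3*t) = (t - 3)*(t - 2)*(t)
(4) = (w - 5)*(w^2 + 4*w + 4) = (w - 5)*(w + 2)*(w + 2)
(5) = (d + 2)*(d^3 + d^2 - 22*d - 40) = (d + 2)^2*(d^2 - d - 20) = (d + 2)^2*(d + 4)*(d - 5)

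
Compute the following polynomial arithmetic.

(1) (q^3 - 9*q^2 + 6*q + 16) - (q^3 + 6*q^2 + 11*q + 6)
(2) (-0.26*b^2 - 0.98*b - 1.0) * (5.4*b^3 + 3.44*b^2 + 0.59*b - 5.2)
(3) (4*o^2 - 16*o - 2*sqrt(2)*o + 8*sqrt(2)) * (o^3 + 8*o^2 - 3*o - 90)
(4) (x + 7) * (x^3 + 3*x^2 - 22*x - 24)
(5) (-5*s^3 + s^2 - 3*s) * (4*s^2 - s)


(1) = -15*q^2 - 5*q + 10
(2) = -1.404*b^5 - 6.1864*b^4 - 8.9246*b^3 - 2.6662*b^2 + 4.506*b + 5.2
(3) = 4*o^5 - 2*sqrt(2)*o^4 + 16*o^4 - 140*o^3 - 8*sqrt(2)*o^3 - 312*o^2 + 70*sqrt(2)*o^2 + 156*sqrt(2)*o + 1440*o - 720*sqrt(2)
(4) = x^4 + 10*x^3 - x^2 - 178*x - 168
(5) = -20*s^5 + 9*s^4 - 13*s^3 + 3*s^2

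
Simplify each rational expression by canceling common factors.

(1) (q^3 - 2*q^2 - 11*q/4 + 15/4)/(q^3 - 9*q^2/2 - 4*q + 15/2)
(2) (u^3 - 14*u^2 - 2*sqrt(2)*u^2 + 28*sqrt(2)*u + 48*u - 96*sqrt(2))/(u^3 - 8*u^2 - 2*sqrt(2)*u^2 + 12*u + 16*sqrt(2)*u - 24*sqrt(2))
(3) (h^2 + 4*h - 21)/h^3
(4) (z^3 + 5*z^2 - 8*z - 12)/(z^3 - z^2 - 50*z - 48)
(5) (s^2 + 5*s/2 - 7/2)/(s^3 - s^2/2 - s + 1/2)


(1) = (2*q - 5)/(2*q - 10)
(2) = (u - 8)/(u - 2)
(3) = (h^2 + 4*h - 21)/h^3
(4) = (z - 2)/(z - 8)
(5) = (2*s + 7)/(2*s^2 + s - 1)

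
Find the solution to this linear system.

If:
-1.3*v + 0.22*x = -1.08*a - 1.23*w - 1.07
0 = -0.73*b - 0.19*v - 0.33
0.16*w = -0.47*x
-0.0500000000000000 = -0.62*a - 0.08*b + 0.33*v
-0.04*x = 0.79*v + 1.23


Then:
a = -0.76
b = -0.04
v = -1.59
w = -2.01
x = 0.68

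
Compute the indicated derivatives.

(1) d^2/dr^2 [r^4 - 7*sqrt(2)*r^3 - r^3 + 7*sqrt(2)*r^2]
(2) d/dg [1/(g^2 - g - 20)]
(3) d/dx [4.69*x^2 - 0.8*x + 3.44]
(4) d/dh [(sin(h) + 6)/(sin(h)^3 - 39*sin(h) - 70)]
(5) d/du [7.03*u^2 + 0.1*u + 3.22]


(1) = 12*r^2 - 42*sqrt(2)*r - 6*r + 14*sqrt(2)
(2) = (1 - 2*g)/(-g^2 + g + 20)^2
(3) = 9.38*x - 0.8
(4) = (-2*sin(h)^3 - 18*sin(h)^2 + 164)*cos(h)/(-sin(h)^3 + 39*sin(h) + 70)^2
(5) = 14.06*u + 0.1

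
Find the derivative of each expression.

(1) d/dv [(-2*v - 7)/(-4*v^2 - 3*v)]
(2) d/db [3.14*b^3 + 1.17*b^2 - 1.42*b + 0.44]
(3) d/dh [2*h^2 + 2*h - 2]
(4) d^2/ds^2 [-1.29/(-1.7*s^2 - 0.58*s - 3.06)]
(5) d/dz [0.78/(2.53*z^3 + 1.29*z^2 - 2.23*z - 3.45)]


(1) = (-8*v^2 - 56*v - 21)/(v^2*(16*v^2 + 24*v + 9))
(2) = 9.42*b^2 + 2.34*b - 1.42
(3) = 4*h + 2
(4) = (-7.4562*s^2 - 2.54388*s + 1.29*(3.4*s + 0.58)*(6.8*s + 1.16) - 13.42116)/(1.7*s^2 + 0.58*s + 3.06)^3
(5) = (-5.9202*z^2 - 2.0124*z + 1.7394)/(2.53*z^3 + 1.29*z^2 - 2.23*z - 3.45)^2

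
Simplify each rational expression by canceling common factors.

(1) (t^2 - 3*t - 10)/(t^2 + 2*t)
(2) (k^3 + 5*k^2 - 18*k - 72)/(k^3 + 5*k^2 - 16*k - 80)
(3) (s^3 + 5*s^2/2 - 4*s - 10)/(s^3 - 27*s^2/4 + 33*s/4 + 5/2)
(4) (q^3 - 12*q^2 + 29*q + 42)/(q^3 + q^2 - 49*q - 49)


(1) = (t - 5)/t
(2) = (k^2 + 9*k + 18)/(k^2 + 9*k + 20)
(3) = (4*s^2 + 18*s + 20)/(4*s^2 - 19*s - 5)
(4) = (q - 6)/(q + 7)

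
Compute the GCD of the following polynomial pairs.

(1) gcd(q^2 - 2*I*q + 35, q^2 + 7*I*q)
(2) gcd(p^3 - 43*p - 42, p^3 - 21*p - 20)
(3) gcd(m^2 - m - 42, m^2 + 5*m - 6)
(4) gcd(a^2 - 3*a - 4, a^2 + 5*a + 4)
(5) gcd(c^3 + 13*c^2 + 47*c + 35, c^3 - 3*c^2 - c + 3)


(1) = gcd((q - 7*I)*(q + 5*I), q*(q + 7*I)) = 1
(2) = p + 1
(3) = gcd((m - 7)*(m + 6), (m - 1)*(m + 6)) = m + 6
(4) = gcd((a - 4)*(a + 1), (a + 1)*(a + 4)) = a + 1
(5) = gcd((c + 1)*(c + 5)*(c + 7), (c - 3)*(c - 1)*(c + 1)) = c + 1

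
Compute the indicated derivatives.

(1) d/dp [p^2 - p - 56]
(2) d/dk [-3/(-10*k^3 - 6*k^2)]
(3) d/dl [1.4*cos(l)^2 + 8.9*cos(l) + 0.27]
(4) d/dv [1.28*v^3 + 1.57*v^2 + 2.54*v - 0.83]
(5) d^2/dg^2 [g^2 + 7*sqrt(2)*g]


(1) = 2*p - 1
(2) = 9*(-5*k - 2)/(2*k^3*(5*k + 3)^2)
(3) = -(2.8*cos(l) + 8.9)*sin(l)
(4) = 3.84*v^2 + 3.14*v + 2.54
(5) = 2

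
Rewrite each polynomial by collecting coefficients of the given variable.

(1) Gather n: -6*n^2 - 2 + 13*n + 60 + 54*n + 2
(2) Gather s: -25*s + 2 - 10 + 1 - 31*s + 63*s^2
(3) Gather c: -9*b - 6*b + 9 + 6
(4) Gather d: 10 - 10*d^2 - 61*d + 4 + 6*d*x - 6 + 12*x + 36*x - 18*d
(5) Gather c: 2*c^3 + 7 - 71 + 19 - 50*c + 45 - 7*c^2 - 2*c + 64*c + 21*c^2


(1) = -6*n^2 + 67*n + 60
(2) = 63*s^2 - 56*s - 7
(3) = 15 - 15*b
(4) = -10*d^2 + d*(6*x - 79) + 48*x + 8
(5) = 2*c^3 + 14*c^2 + 12*c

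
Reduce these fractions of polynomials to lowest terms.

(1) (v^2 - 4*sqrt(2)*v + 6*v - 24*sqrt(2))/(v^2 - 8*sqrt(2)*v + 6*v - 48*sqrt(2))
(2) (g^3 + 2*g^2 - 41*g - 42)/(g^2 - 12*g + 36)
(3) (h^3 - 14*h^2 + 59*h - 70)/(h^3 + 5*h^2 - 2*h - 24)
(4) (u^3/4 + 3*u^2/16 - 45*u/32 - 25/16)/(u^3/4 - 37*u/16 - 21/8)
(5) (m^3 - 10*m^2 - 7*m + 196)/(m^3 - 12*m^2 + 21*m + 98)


(1) = (v - 4*sqrt(2))/(v - 8*sqrt(2))
(2) = (g^2 + 8*g + 7)/(g - 6)
(3) = (h^2 - 12*h + 35)/(h^2 + 7*h + 12)
(4) = (8*u^2 - 10*u - 25)/(8*u^2 - 16*u - 42)
(5) = (m + 4)/(m + 2)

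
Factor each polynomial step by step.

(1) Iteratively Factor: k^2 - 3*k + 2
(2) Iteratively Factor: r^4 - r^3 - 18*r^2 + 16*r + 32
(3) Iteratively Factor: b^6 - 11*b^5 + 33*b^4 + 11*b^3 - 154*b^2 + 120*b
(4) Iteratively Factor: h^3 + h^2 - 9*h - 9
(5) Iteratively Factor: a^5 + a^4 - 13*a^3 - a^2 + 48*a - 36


(1) = (k - 2)*(k - 1)
(2) = (r - 4)*(r^3 + 3*r^2 - 6*r - 8) = (r - 4)*(r + 1)*(r^2 + 2*r - 8) = (r - 4)*(r - 2)*(r + 1)*(r + 4)
(3) = (b - 5)*(b^5 - 6*b^4 + 3*b^3 + 26*b^2 - 24*b) = b*(b - 5)*(b^4 - 6*b^3 + 3*b^2 + 26*b - 24) = b*(b - 5)*(b - 1)*(b^3 - 5*b^2 - 2*b + 24) = b*(b - 5)*(b - 3)*(b - 1)*(b^2 - 2*b - 8) = b*(b - 5)*(b - 4)*(b - 3)*(b - 1)*(b + 2)
(4) = (h + 3)*(h^2 - 2*h - 3) = (h + 1)*(h + 3)*(h - 3)
(5) = (a - 2)*(a^4 + 3*a^3 - 7*a^2 - 15*a + 18) = (a - 2)^2*(a^3 + 5*a^2 + 3*a - 9) = (a - 2)^2*(a + 3)*(a^2 + 2*a - 3) = (a - 2)^2*(a - 1)*(a + 3)*(a + 3)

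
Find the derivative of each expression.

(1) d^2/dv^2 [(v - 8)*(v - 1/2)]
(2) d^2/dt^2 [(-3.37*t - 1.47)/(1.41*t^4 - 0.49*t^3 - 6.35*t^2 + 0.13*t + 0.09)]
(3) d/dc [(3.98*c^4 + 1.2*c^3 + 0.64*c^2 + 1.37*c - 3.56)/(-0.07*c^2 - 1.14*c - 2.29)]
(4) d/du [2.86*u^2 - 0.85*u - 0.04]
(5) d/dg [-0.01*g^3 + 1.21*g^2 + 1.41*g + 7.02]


(1) = 2
(2) = (-80.398764*t^7 - 21.196812*t^6 + 206.653638*t^5 + 173.466042*t^4 - 337.910212*t^3 - 354.627504*t^2 - 4.663782*t - 1.651038)/(2.803221*t^12 - 2.922507*t^11 - 36.857682*t^10 + 26.981*t^9 + 165.988155*t^8 - 66.537252*t^7 - 258.319481*t^6 + 17.480124*t^5 + 10.564995*t^4 - 0.45548*t^3 - 0.149742*t^2 + 0.003159*t + 0.000729)
(3) = (-0.5572*c^5 - 13.6956*c^4 - 39.1928*c^3 - 8.8777*c^2 - 3.4296*c - 7.1957)/(0.0049*c^4 + 0.1596*c^3 + 1.6202*c^2 + 5.2212*c + 5.2441)
(4) = 5.72*u - 0.85
(5) = -0.03*g^2 + 2.42*g + 1.41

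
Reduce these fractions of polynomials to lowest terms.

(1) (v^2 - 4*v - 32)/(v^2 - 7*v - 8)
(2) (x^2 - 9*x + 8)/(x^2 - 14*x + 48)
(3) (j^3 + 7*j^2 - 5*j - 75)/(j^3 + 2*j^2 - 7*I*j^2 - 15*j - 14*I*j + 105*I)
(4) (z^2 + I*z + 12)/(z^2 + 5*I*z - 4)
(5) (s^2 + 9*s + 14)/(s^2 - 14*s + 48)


(1) = (v + 4)/(v + 1)
(2) = (x - 1)/(x - 6)
(3) = (j + 5)/(j - 7*I)
(4) = (z - 3*I)/(z + I)
(5) = (s^2 + 9*s + 14)/(s^2 - 14*s + 48)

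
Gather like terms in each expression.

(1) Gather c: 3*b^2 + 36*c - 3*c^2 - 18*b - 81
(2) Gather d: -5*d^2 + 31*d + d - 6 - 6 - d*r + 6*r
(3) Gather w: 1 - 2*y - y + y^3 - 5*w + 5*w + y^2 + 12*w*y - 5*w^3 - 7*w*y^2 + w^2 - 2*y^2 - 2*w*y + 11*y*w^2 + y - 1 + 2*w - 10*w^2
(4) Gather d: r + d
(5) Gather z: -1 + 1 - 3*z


(1) = 3*b^2 - 18*b - 3*c^2 + 36*c - 81
(2) = -5*d^2 + d*(32 - r) + 6*r - 12
(3) = -5*w^3 + w^2*(11*y - 9) + w*(-7*y^2 + 10*y + 2) + y^3 - y^2 - 2*y
(4) = d + r
(5) = -3*z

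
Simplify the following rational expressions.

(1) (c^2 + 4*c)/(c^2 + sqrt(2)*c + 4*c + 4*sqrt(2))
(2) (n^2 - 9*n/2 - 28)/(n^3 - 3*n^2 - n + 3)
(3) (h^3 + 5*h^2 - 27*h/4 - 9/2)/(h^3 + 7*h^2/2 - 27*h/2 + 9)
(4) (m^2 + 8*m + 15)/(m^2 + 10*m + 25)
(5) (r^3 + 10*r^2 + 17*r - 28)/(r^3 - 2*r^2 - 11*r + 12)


(1) = c/(c + sqrt(2))
(2) = (2*n^2 - 9*n - 56)/(2*n^3 - 6*n^2 - 2*n + 6)
(3) = (2*h + 1)/(2*h - 2)
(4) = (m + 3)/(m + 5)
(5) = (r^2 + 11*r + 28)/(r^2 - r - 12)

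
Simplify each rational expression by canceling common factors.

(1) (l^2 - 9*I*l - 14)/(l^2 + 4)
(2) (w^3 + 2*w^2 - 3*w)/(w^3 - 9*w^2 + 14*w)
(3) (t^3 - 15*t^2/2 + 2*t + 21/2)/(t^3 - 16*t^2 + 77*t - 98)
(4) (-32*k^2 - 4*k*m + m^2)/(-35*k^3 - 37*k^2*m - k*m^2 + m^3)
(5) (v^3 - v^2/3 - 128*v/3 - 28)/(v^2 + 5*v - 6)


(1) = (l - 7*I)/(l + 2*I)
(2) = (w^2 + 2*w - 3)/(w^2 - 9*w + 14)
(3) = (2*t^2 - t - 3)/(2*t^2 - 18*t + 28)
(4) = (32*k^2 + 4*k*m - m^2)/(35*k^3 + 37*k^2*m + k*m^2 - m^3)
(5) = (3*v^2 - 19*v - 14)/(3*v - 3)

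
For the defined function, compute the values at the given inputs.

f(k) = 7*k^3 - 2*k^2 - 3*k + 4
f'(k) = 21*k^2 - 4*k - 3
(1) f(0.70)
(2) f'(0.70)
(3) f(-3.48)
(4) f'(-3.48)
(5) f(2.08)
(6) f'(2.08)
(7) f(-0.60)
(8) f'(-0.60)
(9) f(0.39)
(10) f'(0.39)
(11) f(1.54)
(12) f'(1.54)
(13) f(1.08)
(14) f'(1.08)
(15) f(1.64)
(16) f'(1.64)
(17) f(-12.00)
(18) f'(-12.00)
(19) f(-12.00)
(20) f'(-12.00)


(1) = 3.32
(2) = 4.49
(3) = -304.79
(4) = 265.24
(5) = 52.10
(6) = 79.53
(7) = 3.57
(8) = 6.96
(9) = 2.94
(10) = -1.37
(11) = 20.20
(12) = 40.64
(13) = 7.25
(14) = 17.17
(15) = 24.58
(16) = 46.92
(17) = -12344.00
(18) = 3069.00
(19) = -12344.00
(20) = 3069.00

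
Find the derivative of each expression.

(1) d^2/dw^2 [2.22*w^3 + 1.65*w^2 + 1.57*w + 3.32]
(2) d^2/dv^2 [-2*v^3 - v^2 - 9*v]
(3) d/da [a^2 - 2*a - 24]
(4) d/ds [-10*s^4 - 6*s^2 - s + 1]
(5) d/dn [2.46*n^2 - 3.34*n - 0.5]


(1) = 13.32*w + 3.3
(2) = -12*v - 2
(3) = 2*a - 2
(4) = -40*s^3 - 12*s - 1
(5) = 4.92*n - 3.34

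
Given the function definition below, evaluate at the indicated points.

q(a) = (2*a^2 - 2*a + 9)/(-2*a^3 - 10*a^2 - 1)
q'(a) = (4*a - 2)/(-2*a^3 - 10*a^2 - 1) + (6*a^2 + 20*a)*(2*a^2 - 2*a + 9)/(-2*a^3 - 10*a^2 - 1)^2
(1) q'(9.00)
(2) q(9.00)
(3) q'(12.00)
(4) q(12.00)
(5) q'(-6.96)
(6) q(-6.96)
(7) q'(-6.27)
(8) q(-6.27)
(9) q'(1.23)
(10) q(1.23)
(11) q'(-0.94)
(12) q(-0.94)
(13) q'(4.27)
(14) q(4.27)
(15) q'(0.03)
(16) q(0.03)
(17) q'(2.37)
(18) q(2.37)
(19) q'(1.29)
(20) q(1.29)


(1) = 0.00
(2) = -0.07
(3) = 0.00
(4) = -0.06
(5) = 0.35
(6) = 0.63
(7) = 0.86
(8) = 1.01
(9) = 0.67
(10) = -0.48
(11) = -1.85
(12) = -1.55
(13) = 0.02
(14) = -0.11
(15) = 7.18
(16) = -8.86
(17) = 0.09
(18) = -0.18
(19) = 0.58
(20) = -0.44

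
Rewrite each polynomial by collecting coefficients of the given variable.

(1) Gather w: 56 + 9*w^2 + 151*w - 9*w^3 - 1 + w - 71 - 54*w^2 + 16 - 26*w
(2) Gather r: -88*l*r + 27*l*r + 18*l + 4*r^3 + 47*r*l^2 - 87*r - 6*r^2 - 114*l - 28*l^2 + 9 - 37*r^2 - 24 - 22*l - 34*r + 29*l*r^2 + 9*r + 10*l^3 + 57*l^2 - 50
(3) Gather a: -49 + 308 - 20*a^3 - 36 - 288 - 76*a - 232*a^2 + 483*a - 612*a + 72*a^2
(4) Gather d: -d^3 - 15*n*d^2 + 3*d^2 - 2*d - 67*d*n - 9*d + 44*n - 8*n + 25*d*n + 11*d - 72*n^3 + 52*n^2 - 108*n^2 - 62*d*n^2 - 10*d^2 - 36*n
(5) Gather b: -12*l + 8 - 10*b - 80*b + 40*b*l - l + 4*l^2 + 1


(1) = -9*w^3 - 45*w^2 + 126*w
(2) = 10*l^3 + 29*l^2 - 118*l + 4*r^3 + r^2*(29*l - 43) + r*(47*l^2 - 61*l - 112) - 65
(3) = -20*a^3 - 160*a^2 - 205*a - 65
(4) = -d^3 + d^2*(-15*n - 7) + d*(-62*n^2 - 42*n) - 72*n^3 - 56*n^2
(5) = b*(40*l - 90) + 4*l^2 - 13*l + 9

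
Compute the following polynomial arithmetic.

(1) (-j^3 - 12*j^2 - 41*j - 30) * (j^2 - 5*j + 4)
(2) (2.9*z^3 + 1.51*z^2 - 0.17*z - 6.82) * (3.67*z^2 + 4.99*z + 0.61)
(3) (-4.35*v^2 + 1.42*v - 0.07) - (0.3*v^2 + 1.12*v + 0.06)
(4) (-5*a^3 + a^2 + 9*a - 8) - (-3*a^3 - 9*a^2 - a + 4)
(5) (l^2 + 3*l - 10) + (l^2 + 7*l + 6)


(1) = -j^5 - 7*j^4 + 15*j^3 + 127*j^2 - 14*j - 120
(2) = 10.643*z^5 + 20.0127*z^4 + 8.68*z^3 - 24.9566*z^2 - 34.1355*z - 4.1602
(3) = -4.65*v^2 + 0.3*v - 0.13
(4) = -2*a^3 + 10*a^2 + 10*a - 12
(5) = 2*l^2 + 10*l - 4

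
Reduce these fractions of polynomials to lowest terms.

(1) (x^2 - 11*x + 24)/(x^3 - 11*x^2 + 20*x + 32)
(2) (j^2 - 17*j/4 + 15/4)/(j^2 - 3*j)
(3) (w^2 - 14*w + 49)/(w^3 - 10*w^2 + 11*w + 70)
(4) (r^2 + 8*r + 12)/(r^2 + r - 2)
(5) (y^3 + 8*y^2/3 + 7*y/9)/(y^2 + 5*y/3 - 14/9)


(1) = (x - 3)/(x^2 - 3*x - 4)
(2) = (4*j - 5)/(4*j)
(3) = (w - 7)/(w^2 - 3*w - 10)
(4) = (r + 6)/(r - 1)
(5) = (3*y^2 + y)/(3*y - 2)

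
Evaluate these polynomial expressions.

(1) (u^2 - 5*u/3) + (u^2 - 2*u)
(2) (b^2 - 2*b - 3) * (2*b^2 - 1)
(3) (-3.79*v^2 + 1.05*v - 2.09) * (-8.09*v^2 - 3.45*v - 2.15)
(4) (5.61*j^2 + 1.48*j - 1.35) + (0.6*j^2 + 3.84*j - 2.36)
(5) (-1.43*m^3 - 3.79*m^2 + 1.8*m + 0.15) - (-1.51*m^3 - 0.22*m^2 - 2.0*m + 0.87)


(1) = 2*u^2 - 11*u/3
(2) = 2*b^4 - 4*b^3 - 7*b^2 + 2*b + 3
(3) = 30.6611*v^4 + 4.581*v^3 + 21.4341*v^2 + 4.953*v + 4.4935
(4) = 6.21*j^2 + 5.32*j - 3.71
(5) = 0.08*m^3 - 3.57*m^2 + 3.8*m - 0.72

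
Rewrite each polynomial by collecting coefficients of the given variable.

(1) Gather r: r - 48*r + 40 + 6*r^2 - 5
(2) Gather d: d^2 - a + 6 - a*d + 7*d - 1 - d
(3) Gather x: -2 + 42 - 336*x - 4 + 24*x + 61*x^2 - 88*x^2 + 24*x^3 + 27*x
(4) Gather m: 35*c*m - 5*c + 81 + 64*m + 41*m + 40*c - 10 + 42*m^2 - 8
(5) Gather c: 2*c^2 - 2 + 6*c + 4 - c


(1) = 6*r^2 - 47*r + 35
(2) = -a + d^2 + d*(6 - a) + 5
(3) = 24*x^3 - 27*x^2 - 285*x + 36
(4) = 35*c + 42*m^2 + m*(35*c + 105) + 63
(5) = 2*c^2 + 5*c + 2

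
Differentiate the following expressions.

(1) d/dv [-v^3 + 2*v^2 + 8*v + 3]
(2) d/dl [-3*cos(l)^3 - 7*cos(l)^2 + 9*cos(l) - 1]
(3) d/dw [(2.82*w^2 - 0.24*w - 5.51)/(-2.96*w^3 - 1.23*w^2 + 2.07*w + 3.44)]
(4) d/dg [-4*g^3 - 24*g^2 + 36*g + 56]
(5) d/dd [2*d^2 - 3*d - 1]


(1) = -3*v^2 + 4*v + 8
(2) = -9*sin(l)^3 + 14*sin(l)*cos(l)
(3) = (8.3472*w^4 - 1.4208*w^3 - 43.3866*w^2 + 5.847*w + 10.5801)/(8.7616*w^6 + 7.2816*w^5 - 10.7415*w^4 - 25.457*w^3 - 4.1775*w^2 + 14.2416*w + 11.8336)
(4) = -12*g^2 - 48*g + 36
(5) = 4*d - 3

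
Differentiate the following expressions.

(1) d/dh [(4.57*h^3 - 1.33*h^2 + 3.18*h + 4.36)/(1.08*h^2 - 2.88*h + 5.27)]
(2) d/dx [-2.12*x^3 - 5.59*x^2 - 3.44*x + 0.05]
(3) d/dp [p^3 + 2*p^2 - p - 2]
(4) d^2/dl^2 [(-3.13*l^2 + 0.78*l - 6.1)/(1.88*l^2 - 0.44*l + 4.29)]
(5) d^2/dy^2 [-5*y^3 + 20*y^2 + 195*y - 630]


(1) = (4.9356*h^4 - 26.3232*h^3 + 72.6477*h^2 - 23.4358*h + 29.3154)/(1.1664*h^4 - 6.2208*h^3 + 19.6776*h^2 - 30.3552*h + 27.7729)
(2) = -6.36*x^2 - 11.18*x - 3.44
(3) = 3*p^2 + 4*p - 1
(4) = (0.335392*l^3 + 22.105416*l^2 - 7.469616*l - 16.23149)/(6.644672*l^6 - 4.665408*l^5 + 46.579632*l^4 - 21.377312*l^3 + 106.290756*l^2 - 24.293412*l + 78.953589)
(5) = 40 - 30*y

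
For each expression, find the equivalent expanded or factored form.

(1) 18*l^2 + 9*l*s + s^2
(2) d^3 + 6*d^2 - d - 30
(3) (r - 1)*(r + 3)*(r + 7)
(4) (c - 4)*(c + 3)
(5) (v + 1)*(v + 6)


(1) = (3*l + s)*(6*l + s)
(2) = (d - 2)*(d + 3)*(d + 5)
(3) = r^3 + 9*r^2 + 11*r - 21
(4) = c^2 - c - 12
(5) = v^2 + 7*v + 6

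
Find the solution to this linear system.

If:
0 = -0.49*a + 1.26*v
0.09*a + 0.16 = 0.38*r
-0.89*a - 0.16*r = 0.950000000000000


Then:
a = -1.10
r = 0.16
v = -0.43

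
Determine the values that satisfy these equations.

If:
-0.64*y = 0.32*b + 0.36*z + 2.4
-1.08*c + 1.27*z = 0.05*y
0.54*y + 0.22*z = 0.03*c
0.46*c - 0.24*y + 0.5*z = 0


Then:
b = -7.50
c = 0.00
y = 0.00
z = 0.00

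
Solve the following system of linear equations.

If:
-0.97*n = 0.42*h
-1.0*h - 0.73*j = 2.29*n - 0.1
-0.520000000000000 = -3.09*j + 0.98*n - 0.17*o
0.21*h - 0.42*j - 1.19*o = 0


Then:
h = 0.25
j = 0.13
n = -0.11
o = -0.00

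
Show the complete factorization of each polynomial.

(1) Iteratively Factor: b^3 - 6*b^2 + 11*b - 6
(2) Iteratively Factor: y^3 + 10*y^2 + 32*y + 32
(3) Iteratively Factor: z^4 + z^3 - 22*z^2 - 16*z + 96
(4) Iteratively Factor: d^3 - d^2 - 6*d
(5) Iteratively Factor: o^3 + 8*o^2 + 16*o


(1) = (b - 1)*(b^2 - 5*b + 6) = (b - 2)*(b - 1)*(b - 3)
(2) = (y + 4)*(y^2 + 6*y + 8) = (y + 4)^2*(y + 2)
(3) = (z - 2)*(z^3 + 3*z^2 - 16*z - 48) = (z - 2)*(z + 3)*(z^2 - 16) = (z - 4)*(z - 2)*(z + 3)*(z + 4)
(4) = (d + 2)*(d^2 - 3*d) = d*(d + 2)*(d - 3)
(5) = (o + 4)*(o^2 + 4*o) = o*(o + 4)*(o + 4)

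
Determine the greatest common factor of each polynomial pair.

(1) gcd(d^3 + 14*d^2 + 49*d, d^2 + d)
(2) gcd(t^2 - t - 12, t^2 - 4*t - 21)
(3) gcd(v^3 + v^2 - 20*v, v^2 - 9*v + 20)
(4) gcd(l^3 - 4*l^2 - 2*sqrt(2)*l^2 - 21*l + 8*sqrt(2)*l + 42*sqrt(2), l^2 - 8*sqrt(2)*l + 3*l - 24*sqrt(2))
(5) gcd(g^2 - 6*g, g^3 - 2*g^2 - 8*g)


(1) = gcd(d*(d + 7)^2, d*(d + 1)) = d
(2) = t + 3
(3) = v - 4
(4) = gcd((l - 7)*(l + 3)*(l - 2*sqrt(2)), (l + 3)*(l - 8*sqrt(2))) = l + 3
(5) = gcd(g*(g - 6), g*(g - 4)*(g + 2)) = g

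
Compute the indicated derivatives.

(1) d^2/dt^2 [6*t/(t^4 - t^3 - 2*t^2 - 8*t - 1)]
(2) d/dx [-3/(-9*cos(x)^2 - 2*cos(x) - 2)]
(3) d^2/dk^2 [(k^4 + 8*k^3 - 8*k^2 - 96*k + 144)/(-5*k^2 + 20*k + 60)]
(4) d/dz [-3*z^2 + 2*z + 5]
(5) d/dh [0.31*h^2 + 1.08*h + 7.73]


(1) = 12*(-t*(-4*t^3 + 3*t^2 + 4*t + 8)^2 + (-4*t^3 + 3*t^2 + t*(-6*t^2 + 3*t + 2) + 4*t + 8)*(-t^4 + t^3 + 2*t^2 + 8*t + 1))/(-t^4 + t^3 + 2*t^2 + 8*t + 1)^3
(2) = 6*(9*cos(x) + 1)*sin(x)/(9*cos(x)^2 + 2*cos(x) + 2)^2
(3) = 2*(-k^6 + 12*k^5 - 12*k^4 - 480*k^3 - 2160*k^2 + 1728*k - 7488)/(5*(k^6 - 12*k^5 + 12*k^4 + 224*k^3 - 144*k^2 - 1728*k - 1728))
(4) = 2 - 6*z
(5) = 0.62*h + 1.08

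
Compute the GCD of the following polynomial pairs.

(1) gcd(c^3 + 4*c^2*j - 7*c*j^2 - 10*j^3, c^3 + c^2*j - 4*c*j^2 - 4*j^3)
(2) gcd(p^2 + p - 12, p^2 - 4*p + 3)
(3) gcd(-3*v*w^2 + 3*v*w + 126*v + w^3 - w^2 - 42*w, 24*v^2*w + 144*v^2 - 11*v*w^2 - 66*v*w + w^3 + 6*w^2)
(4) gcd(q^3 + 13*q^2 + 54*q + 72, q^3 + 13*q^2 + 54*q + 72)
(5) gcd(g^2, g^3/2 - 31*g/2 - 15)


(1) = gcd((c - 2*j)*(c + j)*(c + 5*j), (c - 2*j)*(c + j)*(c + 2*j)) = c^2 - c*j - 2*j^2
(2) = p - 3
(3) = gcd((-3*v + w)*(w - 7)*(w + 6), (-8*v + w)*(-3*v + w)*(w + 6)) = 3*v*w + 18*v - w^2 - 6*w
(4) = gcd((q + 3)*(q + 4)*(q + 6), (q + 3)*(q + 4)*(q + 6)) = q^3 + 13*q^2 + 54*q + 72
(5) = 1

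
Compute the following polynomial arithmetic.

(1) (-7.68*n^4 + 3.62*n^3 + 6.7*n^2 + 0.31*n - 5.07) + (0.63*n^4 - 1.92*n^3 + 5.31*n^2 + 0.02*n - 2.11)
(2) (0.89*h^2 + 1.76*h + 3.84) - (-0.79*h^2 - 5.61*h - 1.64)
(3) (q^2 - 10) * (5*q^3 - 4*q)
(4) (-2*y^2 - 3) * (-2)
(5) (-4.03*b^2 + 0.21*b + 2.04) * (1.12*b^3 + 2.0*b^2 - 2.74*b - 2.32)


(1) = -7.05*n^4 + 1.7*n^3 + 12.01*n^2 + 0.33*n - 7.18
(2) = 1.68*h^2 + 7.37*h + 5.48
(3) = 5*q^5 - 54*q^3 + 40*q
(4) = 4*y^2 + 6
(5) = -4.5136*b^5 - 7.8248*b^4 + 13.747*b^3 + 12.8542*b^2 - 6.0768*b - 4.7328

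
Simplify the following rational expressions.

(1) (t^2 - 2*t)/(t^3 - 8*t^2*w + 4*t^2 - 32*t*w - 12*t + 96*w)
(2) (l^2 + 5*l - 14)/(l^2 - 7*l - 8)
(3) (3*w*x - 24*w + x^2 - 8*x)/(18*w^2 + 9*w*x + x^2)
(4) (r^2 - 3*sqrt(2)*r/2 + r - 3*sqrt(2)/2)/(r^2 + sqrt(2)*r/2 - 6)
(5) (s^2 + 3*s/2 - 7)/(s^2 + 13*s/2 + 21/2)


(1) = t/(t^2 - 8*t*w + 6*t - 48*w)
(2) = (l^2 + 5*l - 14)/(l^2 - 7*l - 8)
(3) = (x - 8)/(6*w + x)
(4) = (4*r + 4)/(4*r + 8*sqrt(2))
(5) = (s - 2)/(s + 3)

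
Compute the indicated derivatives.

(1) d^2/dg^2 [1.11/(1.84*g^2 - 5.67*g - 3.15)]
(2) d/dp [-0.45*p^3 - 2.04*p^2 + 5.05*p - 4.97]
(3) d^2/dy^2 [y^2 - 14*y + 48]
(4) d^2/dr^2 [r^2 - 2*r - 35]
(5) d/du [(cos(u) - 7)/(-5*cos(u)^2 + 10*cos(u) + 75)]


(1) = (7.516032*g^2 - 23.160816*g - 1.11*(3.68*g - 5.67)*(7.36*g - 11.34) - 12.86712)/(-1.84*g^2 + 5.67*g + 3.15)^3
(2) = -1.35*p^2 - 4.08*p + 5.05
(3) = 2
(4) = 2
(5) = (sin(u)^2 + 14*cos(u) - 30)*sin(u)/(5*(sin(u)^2 + 2*cos(u) + 14)^2)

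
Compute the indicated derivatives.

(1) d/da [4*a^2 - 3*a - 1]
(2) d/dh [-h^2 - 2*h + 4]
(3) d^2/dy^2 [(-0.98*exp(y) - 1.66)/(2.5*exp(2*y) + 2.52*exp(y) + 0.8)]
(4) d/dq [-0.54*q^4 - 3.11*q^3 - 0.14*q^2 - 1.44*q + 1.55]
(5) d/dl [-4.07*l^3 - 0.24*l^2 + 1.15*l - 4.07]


(1) = 8*a - 3
(2) = -2*h - 2
(3) = (-6.125*exp(4*y) - 35.326*exp(3*y) - 19.614*exp(2*y) + 4.714016*exp(y) + 2.71936)*exp(y)/(15.625*exp(6*y) + 47.25*exp(5*y) + 62.628*exp(4*y) + 46.243008*exp(3*y) + 20.04096*exp(2*y) + 4.8384*exp(y) + 0.512)
(4) = -2.16*q^3 - 9.33*q^2 - 0.28*q - 1.44
(5) = -12.21*l^2 - 0.48*l + 1.15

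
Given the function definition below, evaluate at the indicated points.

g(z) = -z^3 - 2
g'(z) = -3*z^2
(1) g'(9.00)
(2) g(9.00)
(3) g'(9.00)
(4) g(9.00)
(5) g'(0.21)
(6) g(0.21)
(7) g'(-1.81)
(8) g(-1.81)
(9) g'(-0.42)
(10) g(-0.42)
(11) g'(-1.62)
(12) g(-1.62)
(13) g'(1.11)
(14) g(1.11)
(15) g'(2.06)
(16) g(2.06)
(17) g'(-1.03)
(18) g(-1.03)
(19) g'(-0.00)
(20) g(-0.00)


(1) = -243.00
(2) = -731.00
(3) = -243.00
(4) = -731.00
(5) = -0.13
(6) = -2.01
(7) = -9.83
(8) = 3.93
(9) = -0.53
(10) = -1.93
(11) = -7.87
(12) = 2.25
(13) = -3.70
(14) = -3.37
(15) = -12.73
(16) = -10.74
(17) = -3.18
(18) = -0.91
(19) = 0.00
(20) = -2.00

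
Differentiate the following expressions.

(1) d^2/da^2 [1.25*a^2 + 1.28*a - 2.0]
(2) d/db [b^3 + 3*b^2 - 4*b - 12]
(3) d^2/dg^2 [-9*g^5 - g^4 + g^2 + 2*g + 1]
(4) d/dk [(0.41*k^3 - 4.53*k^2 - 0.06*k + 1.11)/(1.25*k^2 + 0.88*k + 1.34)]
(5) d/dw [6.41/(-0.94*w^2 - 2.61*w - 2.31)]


(1) = 2.50000000000000
(2) = 3*b^2 + 6*b - 4
(3) = -180*g^3 - 12*g^2 + 2
(4) = (0.5125*k^4 + 0.7216*k^3 - 2.2632*k^2 - 14.9154*k - 1.0572)/(1.5625*k^4 + 2.2*k^3 + 4.1244*k^2 + 2.3584*k + 1.7956)
(5) = (12.0508*w + 16.7301)/(0.94*w^2 + 2.61*w + 2.31)^2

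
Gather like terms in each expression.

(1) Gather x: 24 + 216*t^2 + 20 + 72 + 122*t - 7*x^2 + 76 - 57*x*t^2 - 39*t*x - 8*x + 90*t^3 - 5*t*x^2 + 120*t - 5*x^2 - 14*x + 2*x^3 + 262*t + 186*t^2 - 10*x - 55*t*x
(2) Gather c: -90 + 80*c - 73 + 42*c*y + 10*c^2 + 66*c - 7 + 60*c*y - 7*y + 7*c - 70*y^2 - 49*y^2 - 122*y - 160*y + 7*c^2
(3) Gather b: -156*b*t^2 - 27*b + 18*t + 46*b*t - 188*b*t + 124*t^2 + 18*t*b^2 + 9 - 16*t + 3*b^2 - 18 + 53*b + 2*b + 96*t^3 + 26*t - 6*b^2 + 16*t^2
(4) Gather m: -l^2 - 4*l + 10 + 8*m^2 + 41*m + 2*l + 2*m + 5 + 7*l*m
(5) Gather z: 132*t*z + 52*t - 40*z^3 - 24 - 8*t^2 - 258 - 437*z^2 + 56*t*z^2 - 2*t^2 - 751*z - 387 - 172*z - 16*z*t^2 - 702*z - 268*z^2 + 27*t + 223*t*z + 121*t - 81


(1) = 90*t^3 + 402*t^2 + 504*t + 2*x^3 + x^2*(-5*t - 12) + x*(-57*t^2 - 94*t - 32) + 192
(2) = 17*c^2 + c*(102*y + 153) - 119*y^2 - 289*y - 170
(3) = b^2*(18*t - 3) + b*(-156*t^2 - 142*t + 28) + 96*t^3 + 140*t^2 + 28*t - 9
(4) = -l^2 - 2*l + 8*m^2 + m*(7*l + 43) + 15
(5) = -10*t^2 + 200*t - 40*z^3 + z^2*(56*t - 705) + z*(-16*t^2 + 355*t - 1625) - 750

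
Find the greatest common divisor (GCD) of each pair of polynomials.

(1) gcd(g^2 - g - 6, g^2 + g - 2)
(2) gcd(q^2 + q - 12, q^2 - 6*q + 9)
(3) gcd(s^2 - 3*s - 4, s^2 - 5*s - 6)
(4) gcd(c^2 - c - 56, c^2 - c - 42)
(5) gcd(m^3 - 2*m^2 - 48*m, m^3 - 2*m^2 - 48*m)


(1) = gcd((g - 3)*(g + 2), (g - 1)*(g + 2)) = g + 2
(2) = q - 3
(3) = gcd((s - 4)*(s + 1), (s - 6)*(s + 1)) = s + 1
(4) = gcd((c - 8)*(c + 7), (c - 7)*(c + 6)) = 1
(5) = gcd(m*(m - 8)*(m + 6), m*(m - 8)*(m + 6)) = m^3 - 2*m^2 - 48*m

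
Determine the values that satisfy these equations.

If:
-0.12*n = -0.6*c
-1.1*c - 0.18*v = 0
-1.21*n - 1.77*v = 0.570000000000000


Then:
c = 0.12
n = 0.60
v = -0.73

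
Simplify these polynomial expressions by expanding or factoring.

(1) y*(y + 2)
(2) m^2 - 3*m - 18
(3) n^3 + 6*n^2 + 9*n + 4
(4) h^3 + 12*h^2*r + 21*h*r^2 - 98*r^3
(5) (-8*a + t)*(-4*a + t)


(1) = y^2 + 2*y
(2) = (m - 6)*(m + 3)
(3) = (n + 1)^2*(n + 4)
(4) = (h - 2*r)*(h + 7*r)^2
(5) = 32*a^2 - 12*a*t + t^2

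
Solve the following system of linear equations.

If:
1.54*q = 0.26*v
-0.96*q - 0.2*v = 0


Then:
q = 0.00
v = 0.00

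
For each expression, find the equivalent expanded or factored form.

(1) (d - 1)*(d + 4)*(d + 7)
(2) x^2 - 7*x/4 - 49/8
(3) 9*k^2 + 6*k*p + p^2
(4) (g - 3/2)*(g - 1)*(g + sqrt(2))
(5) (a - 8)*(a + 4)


(1) = d^3 + 10*d^2 + 17*d - 28
(2) = (x - 7/2)*(x + 7/4)
(3) = (3*k + p)^2
(4) = g^3 - 5*g^2/2 + sqrt(2)*g^2 - 5*sqrt(2)*g/2 + 3*g/2 + 3*sqrt(2)/2
(5) = a^2 - 4*a - 32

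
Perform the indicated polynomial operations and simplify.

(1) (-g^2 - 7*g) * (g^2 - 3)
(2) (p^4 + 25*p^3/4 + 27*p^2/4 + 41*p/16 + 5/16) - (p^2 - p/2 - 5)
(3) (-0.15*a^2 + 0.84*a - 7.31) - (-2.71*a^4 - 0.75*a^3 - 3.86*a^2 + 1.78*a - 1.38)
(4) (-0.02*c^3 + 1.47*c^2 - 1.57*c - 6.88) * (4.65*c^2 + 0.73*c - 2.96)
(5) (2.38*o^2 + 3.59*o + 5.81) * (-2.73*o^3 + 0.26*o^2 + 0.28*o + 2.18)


(1) = -g^4 - 7*g^3 + 3*g^2 + 21*g
(2) = p^4 + 25*p^3/4 + 23*p^2/4 + 49*p/16 + 85/16
(3) = 2.71*a^4 + 0.75*a^3 + 3.71*a^2 - 0.94*a - 5.93
(4) = -0.093*c^5 + 6.8209*c^4 - 6.1682*c^3 - 37.4893*c^2 - 0.3752*c + 20.3648
(5) = -6.4974*o^5 - 9.1819*o^4 - 14.2615*o^3 + 7.7042*o^2 + 9.453*o + 12.6658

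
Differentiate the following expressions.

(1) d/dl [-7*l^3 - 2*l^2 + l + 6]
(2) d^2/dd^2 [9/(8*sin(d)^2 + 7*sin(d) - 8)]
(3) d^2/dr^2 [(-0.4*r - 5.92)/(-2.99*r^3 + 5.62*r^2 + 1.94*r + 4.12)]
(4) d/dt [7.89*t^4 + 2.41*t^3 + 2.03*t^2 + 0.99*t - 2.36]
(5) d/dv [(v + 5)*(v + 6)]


(1) = -21*l^2 - 4*l + 1
(2) = 9*(-256*sin(d)^4 - 168*sin(d)^3 + 79*sin(d)^2 + 280*sin(d) + 226)/(7*sin(d) - 8*cos(d)^2)^3
(3) = (21.45624*r^5 + 594.775584*r^4 - 1561.747936*r^3 + 974.970816*r^2 + 769.260672*r - 235.981312)/(26.730899*r^9 - 150.730086*r^8 + 231.280686*r^7 - 92.407732*r^6 + 265.32822*r^5 - 310.446648*r^4 - 124.558232*r^3 - 332.70648*r^2 - 98.791008*r - 69.934528)
(4) = 31.56*t^3 + 7.23*t^2 + 4.06*t + 0.99
(5) = 2*v + 11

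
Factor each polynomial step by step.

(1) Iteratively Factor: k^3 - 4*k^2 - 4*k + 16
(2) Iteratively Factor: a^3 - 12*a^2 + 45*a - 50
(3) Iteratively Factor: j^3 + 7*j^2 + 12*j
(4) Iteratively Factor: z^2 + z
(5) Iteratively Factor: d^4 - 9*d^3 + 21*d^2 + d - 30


(1) = (k - 2)*(k^2 - 2*k - 8) = (k - 2)*(k + 2)*(k - 4)
(2) = (a - 5)*(a^2 - 7*a + 10) = (a - 5)^2*(a - 2)
(3) = (j + 4)*(j^2 + 3*j) = (j + 3)*(j + 4)*(j)
(4) = (z + 1)*(z)
(5) = (d - 3)*(d^3 - 6*d^2 + 3*d + 10) = (d - 5)*(d - 3)*(d^2 - d - 2) = (d - 5)*(d - 3)*(d + 1)*(d - 2)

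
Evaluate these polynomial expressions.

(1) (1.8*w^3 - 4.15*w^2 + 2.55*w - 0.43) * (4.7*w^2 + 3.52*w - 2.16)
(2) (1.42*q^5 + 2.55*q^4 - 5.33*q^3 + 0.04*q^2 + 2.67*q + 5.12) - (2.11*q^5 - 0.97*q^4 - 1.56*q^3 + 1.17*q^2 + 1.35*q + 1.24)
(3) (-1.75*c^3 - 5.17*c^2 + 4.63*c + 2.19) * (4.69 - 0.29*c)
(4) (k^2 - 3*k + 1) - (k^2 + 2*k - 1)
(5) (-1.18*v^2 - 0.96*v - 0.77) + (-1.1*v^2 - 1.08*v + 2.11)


(1) = 8.46*w^5 - 13.169*w^4 - 6.511*w^3 + 15.919*w^2 - 7.0216*w + 0.9288
(2) = -0.69*q^5 + 3.52*q^4 - 3.77*q^3 - 1.13*q^2 + 1.32*q + 3.88
(3) = 0.5075*c^4 - 6.7082*c^3 - 25.59*c^2 + 21.0796*c + 10.2711
(4) = 2 - 5*k
(5) = -2.28*v^2 - 2.04*v + 1.34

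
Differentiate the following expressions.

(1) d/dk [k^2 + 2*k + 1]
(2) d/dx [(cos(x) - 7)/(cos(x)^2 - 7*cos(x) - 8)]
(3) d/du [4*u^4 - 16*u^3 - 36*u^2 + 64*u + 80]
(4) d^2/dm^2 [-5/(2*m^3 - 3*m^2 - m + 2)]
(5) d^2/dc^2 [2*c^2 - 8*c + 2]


(1) = 2*k + 2
(2) = (cos(x)^2 - 14*cos(x) + 57)*sin(x)/(sin(x)^2 + 7*cos(x) + 7)^2
(3) = 16*u^3 - 48*u^2 - 72*u + 64
(4) = 10*(3*(2*m - 1)*(2*m^3 - 3*m^2 - m + 2) - (-6*m^2 + 6*m + 1)^2)/(2*m^3 - 3*m^2 - m + 2)^3
(5) = 4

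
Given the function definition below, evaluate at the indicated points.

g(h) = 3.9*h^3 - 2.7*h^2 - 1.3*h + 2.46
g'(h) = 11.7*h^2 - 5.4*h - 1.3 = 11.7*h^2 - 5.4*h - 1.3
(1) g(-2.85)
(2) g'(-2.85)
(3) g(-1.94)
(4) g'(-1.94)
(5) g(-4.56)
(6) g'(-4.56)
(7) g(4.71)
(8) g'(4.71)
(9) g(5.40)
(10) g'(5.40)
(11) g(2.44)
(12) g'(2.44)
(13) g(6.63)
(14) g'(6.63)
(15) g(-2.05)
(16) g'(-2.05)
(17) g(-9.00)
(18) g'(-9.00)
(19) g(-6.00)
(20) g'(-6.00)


(1) = -106.05
(2) = 109.12
(3) = -33.66
(4) = 53.21
(5) = -417.55
(6) = 266.61
(7) = 343.94
(8) = 232.82
(9) = 530.82
(10) = 310.71
(11) = 39.87
(12) = 55.18
(13) = 1011.75
(14) = 477.19
(15) = -39.82
(16) = 58.94
(17) = -3047.64
(18) = 995.00
(19) = -929.34
(20) = 452.30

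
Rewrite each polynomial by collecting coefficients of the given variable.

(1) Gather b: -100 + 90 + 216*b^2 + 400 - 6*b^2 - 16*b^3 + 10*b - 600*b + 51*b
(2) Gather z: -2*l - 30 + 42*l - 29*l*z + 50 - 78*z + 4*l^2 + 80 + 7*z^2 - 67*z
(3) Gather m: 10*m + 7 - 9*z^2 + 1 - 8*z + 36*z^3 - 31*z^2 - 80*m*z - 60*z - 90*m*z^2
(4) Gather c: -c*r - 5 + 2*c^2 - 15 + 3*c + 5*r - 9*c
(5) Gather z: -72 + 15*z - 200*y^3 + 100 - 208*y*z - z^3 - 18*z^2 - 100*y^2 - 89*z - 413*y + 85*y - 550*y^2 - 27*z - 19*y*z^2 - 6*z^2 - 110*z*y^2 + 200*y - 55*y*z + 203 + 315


(1) = -16*b^3 + 210*b^2 - 539*b + 390
(2) = 4*l^2 + 40*l + 7*z^2 + z*(-29*l - 145) + 100
(3) = m*(-90*z^2 - 80*z + 10) + 36*z^3 - 40*z^2 - 68*z + 8
(4) = 2*c^2 + c*(-r - 6) + 5*r - 20
(5) = -200*y^3 - 650*y^2 - 128*y - z^3 + z^2*(-19*y - 24) + z*(-110*y^2 - 263*y - 101) + 546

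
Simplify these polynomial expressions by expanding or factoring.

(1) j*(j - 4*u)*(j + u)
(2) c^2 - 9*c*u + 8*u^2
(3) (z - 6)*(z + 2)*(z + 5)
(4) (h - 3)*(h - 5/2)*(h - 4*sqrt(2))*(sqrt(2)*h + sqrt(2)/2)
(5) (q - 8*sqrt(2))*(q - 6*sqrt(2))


(1) = j^3 - 3*j^2*u - 4*j*u^2
(2) = (c - 8*u)*(c - u)
(3) = z^3 + z^2 - 32*z - 60
(4) = sqrt(2)*h^4 - 8*h^3 - 5*sqrt(2)*h^3 + 19*sqrt(2)*h^2/4 + 40*h^2 - 38*h + 15*sqrt(2)*h/4 - 30
(5) = q^2 - 14*sqrt(2)*q + 96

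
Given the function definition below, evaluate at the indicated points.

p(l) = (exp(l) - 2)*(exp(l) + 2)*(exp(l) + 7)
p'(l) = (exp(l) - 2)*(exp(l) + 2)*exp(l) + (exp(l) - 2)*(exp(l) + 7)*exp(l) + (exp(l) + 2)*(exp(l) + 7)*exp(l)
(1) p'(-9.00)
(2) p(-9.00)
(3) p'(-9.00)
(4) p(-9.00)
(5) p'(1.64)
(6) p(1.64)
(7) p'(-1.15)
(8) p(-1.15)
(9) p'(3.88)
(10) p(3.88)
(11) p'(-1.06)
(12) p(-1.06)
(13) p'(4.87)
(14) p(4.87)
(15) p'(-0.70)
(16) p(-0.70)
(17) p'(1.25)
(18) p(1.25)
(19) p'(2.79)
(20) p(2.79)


(1) = -0.00
(2) = -28.00
(3) = -0.00
(4) = -28.00
(5) = 762.45
(6) = 274.41
(7) = 0.23
(8) = -28.53
(9) = 373285.46
(10) = 129742.80
(11) = 0.42
(12) = -28.50
(13) = 6877180.35
(14) = 2331646.19
(15) = 1.83
(16) = -28.14
(17) = 284.16
(18) = 85.84
(19) = 16592.79
(20) = 6078.01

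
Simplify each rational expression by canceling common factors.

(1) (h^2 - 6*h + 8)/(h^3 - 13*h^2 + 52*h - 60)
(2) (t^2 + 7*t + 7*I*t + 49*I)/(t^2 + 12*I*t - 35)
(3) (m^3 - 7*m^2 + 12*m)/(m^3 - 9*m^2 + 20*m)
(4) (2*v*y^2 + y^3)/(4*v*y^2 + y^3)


(1) = (h - 4)/(h^2 - 11*h + 30)
(2) = (t + 7)/(t + 5*I)
(3) = (m - 3)/(m - 5)
(4) = (2*v + y)/(4*v + y)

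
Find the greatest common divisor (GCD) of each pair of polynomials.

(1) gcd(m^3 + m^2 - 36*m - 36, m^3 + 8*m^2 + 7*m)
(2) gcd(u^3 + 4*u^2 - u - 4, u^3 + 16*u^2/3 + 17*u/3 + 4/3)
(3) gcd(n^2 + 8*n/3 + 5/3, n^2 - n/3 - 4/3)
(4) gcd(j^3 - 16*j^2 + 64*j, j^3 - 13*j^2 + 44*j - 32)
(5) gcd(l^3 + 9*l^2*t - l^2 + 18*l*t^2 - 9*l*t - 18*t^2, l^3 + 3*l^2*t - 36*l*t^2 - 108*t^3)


(1) = m + 1
(2) = gcd((u - 1)*(u + 1)*(u + 4), (u + 1/3)*(u + 1)*(u + 4)) = u^2 + 5*u + 4
(3) = gcd((n + 1)*(n + 5/3), (n - 4/3)*(n + 1)) = n + 1
(4) = gcd(j*(j - 8)^2, (j - 8)*(j - 4)*(j - 1)) = j - 8
(5) = l^2 + 9*l*t + 18*t^2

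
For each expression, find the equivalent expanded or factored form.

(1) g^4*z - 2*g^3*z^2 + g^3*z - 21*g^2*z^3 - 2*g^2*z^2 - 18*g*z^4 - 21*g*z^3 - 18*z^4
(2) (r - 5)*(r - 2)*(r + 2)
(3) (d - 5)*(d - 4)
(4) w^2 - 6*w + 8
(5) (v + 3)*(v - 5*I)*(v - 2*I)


(1) = (g - 6*z)*(g + z)*(g + 3*z)*(g*z + z)
(2) = r^3 - 5*r^2 - 4*r + 20
(3) = d^2 - 9*d + 20
(4) = (w - 4)*(w - 2)
(5) = v^3 + 3*v^2 - 7*I*v^2 - 10*v - 21*I*v - 30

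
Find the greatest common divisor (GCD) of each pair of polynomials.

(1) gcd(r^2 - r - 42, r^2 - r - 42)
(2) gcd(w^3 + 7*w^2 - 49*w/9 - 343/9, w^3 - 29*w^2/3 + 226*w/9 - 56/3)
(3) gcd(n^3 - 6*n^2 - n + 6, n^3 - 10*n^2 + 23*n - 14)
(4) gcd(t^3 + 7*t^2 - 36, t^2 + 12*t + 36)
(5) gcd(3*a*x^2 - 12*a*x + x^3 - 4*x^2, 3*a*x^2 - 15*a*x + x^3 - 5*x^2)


(1) = gcd((r - 7)*(r + 6), (r - 7)*(r + 6)) = r^2 - r - 42
(2) = w - 7/3
(3) = n - 1
(4) = gcd((t - 2)*(t + 3)*(t + 6), (t + 6)^2) = t + 6
(5) = gcd(x*(3*a + x)*(x - 4), x*(3*a + x)*(x - 5)) = 3*a*x + x^2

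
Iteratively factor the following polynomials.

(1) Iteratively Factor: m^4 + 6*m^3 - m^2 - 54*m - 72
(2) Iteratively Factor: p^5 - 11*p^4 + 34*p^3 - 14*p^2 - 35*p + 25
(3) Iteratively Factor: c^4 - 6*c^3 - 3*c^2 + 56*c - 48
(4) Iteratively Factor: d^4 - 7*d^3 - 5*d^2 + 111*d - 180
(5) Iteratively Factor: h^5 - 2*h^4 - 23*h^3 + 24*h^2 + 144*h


(1) = (m + 2)*(m^3 + 4*m^2 - 9*m - 36) = (m - 3)*(m + 2)*(m^2 + 7*m + 12) = (m - 3)*(m + 2)*(m + 3)*(m + 4)
(2) = (p - 1)*(p^4 - 10*p^3 + 24*p^2 + 10*p - 25) = (p - 5)*(p - 1)*(p^3 - 5*p^2 - p + 5) = (p - 5)*(p - 1)^2*(p^2 - 4*p - 5) = (p - 5)^2*(p - 1)^2*(p + 1)
(3) = (c - 1)*(c^3 - 5*c^2 - 8*c + 48) = (c - 1)*(c + 3)*(c^2 - 8*c + 16) = (c - 4)*(c - 1)*(c + 3)*(c - 4)
(4) = (d - 5)*(d^3 - 2*d^2 - 15*d + 36) = (d - 5)*(d - 3)*(d^2 + d - 12) = (d - 5)*(d - 3)^2*(d + 4)
(5) = (h - 4)*(h^4 + 2*h^3 - 15*h^2 - 36*h) = (h - 4)*(h + 3)*(h^3 - h^2 - 12*h) = h*(h - 4)*(h + 3)*(h^2 - h - 12) = h*(h - 4)^2*(h + 3)*(h + 3)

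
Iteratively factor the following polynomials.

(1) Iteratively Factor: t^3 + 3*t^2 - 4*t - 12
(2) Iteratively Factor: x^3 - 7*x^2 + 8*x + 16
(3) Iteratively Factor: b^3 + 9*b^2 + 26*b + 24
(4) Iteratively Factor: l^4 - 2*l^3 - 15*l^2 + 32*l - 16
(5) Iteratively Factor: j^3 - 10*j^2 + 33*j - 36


(1) = (t + 2)*(t^2 + t - 6) = (t + 2)*(t + 3)*(t - 2)
(2) = (x + 1)*(x^2 - 8*x + 16) = (x - 4)*(x + 1)*(x - 4)
(3) = (b + 2)*(b^2 + 7*b + 12) = (b + 2)*(b + 3)*(b + 4)
(4) = (l - 1)*(l^3 - l^2 - 16*l + 16) = (l - 4)*(l - 1)*(l^2 + 3*l - 4) = (l - 4)*(l - 1)*(l + 4)*(l - 1)
(5) = (j - 3)*(j^2 - 7*j + 12) = (j - 4)*(j - 3)*(j - 3)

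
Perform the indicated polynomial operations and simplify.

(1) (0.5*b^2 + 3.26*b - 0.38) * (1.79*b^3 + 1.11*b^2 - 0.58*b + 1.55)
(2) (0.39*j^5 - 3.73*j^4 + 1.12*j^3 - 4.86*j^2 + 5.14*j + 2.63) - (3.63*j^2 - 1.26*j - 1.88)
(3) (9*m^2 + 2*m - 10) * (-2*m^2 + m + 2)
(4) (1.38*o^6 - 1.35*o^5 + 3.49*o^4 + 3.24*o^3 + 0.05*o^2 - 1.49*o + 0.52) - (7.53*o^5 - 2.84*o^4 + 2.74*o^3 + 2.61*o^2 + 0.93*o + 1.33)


(1) = 0.895*b^5 + 6.3904*b^4 + 2.6484*b^3 - 1.5376*b^2 + 5.2734*b - 0.589
(2) = 0.39*j^5 - 3.73*j^4 + 1.12*j^3 - 8.49*j^2 + 6.4*j + 4.51
(3) = -18*m^4 + 5*m^3 + 40*m^2 - 6*m - 20
(4) = 1.38*o^6 - 8.88*o^5 + 6.33*o^4 + 0.5*o^3 - 2.56*o^2 - 2.42*o - 0.81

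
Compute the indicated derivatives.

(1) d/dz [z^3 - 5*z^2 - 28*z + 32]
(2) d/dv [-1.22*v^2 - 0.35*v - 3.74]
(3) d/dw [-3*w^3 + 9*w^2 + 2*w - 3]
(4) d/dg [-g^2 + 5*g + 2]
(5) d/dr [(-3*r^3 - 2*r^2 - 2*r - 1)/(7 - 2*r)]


(1) = 3*z^2 - 10*z - 28
(2) = -2.44*v - 0.35
(3) = -9*w^2 + 18*w + 2
(4) = 5 - 2*g
(5) = (12*r^3 - 59*r^2 - 28*r - 16)/(4*r^2 - 28*r + 49)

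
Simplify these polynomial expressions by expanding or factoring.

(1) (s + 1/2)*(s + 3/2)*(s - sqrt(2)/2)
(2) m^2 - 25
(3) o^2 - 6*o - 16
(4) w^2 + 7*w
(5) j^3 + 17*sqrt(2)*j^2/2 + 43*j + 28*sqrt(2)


(1) = s^3 - sqrt(2)*s^2/2 + 2*s^2 - sqrt(2)*s + 3*s/4 - 3*sqrt(2)/8
(2) = (m - 5)*(m + 5)
(3) = (o - 8)*(o + 2)
(4) = w*(w + 7)
(5) = (j + sqrt(2))*(j + 7*sqrt(2)/2)*(j + 4*sqrt(2))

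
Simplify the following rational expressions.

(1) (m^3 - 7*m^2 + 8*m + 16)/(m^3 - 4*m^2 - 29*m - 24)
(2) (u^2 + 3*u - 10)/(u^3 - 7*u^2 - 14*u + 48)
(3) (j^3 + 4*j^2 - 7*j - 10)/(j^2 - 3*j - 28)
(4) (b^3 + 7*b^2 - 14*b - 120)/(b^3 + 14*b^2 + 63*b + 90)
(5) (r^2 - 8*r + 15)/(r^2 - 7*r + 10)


(1) = (m^2 - 8*m + 16)/(m^2 - 5*m - 24)
(2) = (u + 5)/(u^2 - 5*u - 24)
(3) = (j^3 + 4*j^2 - 7*j - 10)/(j^2 - 3*j - 28)
(4) = (b - 4)/(b + 3)
(5) = (r - 3)/(r - 2)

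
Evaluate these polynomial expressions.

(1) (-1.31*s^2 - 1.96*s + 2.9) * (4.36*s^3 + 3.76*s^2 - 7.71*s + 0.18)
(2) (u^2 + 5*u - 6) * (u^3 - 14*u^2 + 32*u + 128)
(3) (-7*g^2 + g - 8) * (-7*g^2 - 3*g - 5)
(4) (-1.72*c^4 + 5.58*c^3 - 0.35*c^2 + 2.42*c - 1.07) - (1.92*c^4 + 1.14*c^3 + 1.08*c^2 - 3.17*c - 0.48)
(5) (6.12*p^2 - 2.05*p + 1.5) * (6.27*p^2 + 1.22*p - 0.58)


(1) = -5.7116*s^5 - 13.4712*s^4 + 15.3745*s^3 + 25.7798*s^2 - 22.7118*s + 0.522
(2) = u^5 - 9*u^4 - 44*u^3 + 372*u^2 + 448*u - 768
(3) = 49*g^4 + 14*g^3 + 88*g^2 + 19*g + 40
(4) = -3.64*c^4 + 4.44*c^3 - 1.43*c^2 + 5.59*c - 0.59
(5) = 38.3724*p^4 - 5.3871*p^3 + 3.3544*p^2 + 3.019*p - 0.87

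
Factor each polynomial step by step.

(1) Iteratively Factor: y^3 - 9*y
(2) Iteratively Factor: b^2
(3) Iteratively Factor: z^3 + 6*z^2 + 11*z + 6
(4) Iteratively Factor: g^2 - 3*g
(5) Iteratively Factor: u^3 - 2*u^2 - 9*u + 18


(1) = (y - 3)*(y^2 + 3*y) = (y - 3)*(y + 3)*(y)
(2) = (b)*(b)
(3) = (z + 3)*(z^2 + 3*z + 2) = (z + 2)*(z + 3)*(z + 1)
(4) = (g - 3)*(g)
(5) = (u - 2)*(u^2 - 9) = (u - 3)*(u - 2)*(u + 3)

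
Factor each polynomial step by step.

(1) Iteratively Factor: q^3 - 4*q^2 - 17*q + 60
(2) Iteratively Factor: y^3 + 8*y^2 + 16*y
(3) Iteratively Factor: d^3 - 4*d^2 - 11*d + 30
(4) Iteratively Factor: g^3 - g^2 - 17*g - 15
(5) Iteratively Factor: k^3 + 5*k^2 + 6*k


(1) = (q - 5)*(q^2 + q - 12) = (q - 5)*(q - 3)*(q + 4)
(2) = (y + 4)*(y^2 + 4*y) = (y + 4)^2*(y)
(3) = (d - 2)*(d^2 - 2*d - 15) = (d - 2)*(d + 3)*(d - 5)
(4) = (g + 3)*(g^2 - 4*g - 5) = (g - 5)*(g + 3)*(g + 1)
(5) = (k)*(k^2 + 5*k + 6) = k*(k + 3)*(k + 2)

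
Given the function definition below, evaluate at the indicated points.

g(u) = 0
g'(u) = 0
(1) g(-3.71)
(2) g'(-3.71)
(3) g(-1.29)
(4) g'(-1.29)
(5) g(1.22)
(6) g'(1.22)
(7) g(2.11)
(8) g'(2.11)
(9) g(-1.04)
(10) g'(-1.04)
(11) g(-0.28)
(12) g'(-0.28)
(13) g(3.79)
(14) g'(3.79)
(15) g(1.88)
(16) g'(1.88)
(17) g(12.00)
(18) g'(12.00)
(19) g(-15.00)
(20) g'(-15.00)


(1) = 0.00
(2) = 0.00
(3) = 0.00
(4) = 0.00
(5) = 0.00
(6) = 0.00
(7) = 0.00
(8) = 0.00
(9) = 0.00
(10) = 0.00
(11) = 0.00
(12) = 0.00
(13) = 0.00
(14) = 0.00
(15) = 0.00
(16) = 0.00
(17) = 0.00
(18) = 0.00
(19) = 0.00
(20) = 0.00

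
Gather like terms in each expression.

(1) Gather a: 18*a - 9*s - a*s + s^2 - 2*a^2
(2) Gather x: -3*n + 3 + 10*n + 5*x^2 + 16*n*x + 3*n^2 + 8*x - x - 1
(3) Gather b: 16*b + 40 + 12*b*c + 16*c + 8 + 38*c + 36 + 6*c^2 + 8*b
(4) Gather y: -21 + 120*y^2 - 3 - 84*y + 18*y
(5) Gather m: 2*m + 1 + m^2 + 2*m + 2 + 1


(1) = -2*a^2 + a*(18 - s) + s^2 - 9*s
(2) = 3*n^2 + 7*n + 5*x^2 + x*(16*n + 7) + 2
(3) = b*(12*c + 24) + 6*c^2 + 54*c + 84
(4) = 120*y^2 - 66*y - 24
(5) = m^2 + 4*m + 4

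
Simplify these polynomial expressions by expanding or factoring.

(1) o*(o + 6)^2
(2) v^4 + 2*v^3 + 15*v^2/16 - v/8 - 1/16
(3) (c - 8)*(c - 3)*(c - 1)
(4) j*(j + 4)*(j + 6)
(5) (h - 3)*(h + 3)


(1) = o^3 + 12*o^2 + 36*o
(2) = (v - 1/4)*(v + 1/4)*(v + 1)^2
(3) = c^3 - 12*c^2 + 35*c - 24
(4) = j^3 + 10*j^2 + 24*j
(5) = h^2 - 9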